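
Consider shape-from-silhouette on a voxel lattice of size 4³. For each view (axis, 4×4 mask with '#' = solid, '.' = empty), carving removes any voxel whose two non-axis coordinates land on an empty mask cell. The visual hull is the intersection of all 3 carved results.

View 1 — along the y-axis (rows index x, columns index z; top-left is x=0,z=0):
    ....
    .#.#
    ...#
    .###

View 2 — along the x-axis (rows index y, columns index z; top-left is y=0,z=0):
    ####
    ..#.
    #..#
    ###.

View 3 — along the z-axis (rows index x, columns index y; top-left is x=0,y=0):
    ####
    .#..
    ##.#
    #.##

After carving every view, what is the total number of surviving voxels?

initial block: 4^3 = 64
after view 1 [y-axis, 6 of 16 cells solid] → remaining = 24
after view 2 [x-axis, 10 of 16 cells solid] → remaining = 13
after view 3 [z-axis, 11 of 16 cells solid] → remaining = 7

|visual hull| = 7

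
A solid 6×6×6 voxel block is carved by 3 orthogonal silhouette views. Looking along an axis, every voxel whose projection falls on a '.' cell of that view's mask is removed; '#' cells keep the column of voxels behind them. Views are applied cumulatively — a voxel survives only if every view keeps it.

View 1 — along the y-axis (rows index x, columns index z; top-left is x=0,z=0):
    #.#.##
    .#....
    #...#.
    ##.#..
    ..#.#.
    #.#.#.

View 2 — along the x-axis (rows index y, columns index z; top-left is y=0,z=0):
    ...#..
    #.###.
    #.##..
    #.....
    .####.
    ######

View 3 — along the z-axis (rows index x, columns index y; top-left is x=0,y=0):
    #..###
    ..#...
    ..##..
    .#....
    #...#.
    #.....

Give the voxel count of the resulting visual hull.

initial block: 6^3 = 216
after view 1 [y-axis, 15 of 36 cells solid] → remaining = 90
after view 2 [x-axis, 19 of 36 cells solid] → remaining = 50
after view 3 [z-axis, 11 of 36 cells solid] → remaining = 13

voxel count = 13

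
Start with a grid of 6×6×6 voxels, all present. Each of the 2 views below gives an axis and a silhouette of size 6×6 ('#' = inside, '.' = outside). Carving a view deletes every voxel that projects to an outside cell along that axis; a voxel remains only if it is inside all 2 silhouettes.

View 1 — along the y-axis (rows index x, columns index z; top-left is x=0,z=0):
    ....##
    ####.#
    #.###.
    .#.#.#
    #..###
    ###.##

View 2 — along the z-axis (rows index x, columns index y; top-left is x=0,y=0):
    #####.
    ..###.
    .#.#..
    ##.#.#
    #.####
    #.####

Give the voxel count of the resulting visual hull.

90 voxels

full grid |V| = 216
carve view 1 (along y, XZ-mask fill 23/36): 138 voxels remain
carve view 2 (along z, XY-mask fill 24/36): 90 voxels remain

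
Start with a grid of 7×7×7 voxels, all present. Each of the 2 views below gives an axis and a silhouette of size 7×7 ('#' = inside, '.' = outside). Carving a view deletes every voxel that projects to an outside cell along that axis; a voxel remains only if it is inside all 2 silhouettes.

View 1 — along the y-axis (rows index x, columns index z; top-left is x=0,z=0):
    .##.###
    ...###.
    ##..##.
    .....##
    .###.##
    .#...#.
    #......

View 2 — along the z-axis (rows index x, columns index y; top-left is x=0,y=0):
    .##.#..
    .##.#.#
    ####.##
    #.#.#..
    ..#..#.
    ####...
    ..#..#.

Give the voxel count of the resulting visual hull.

full grid |V| = 343
after view 1 [y-axis, 22 of 49 cells solid] → remaining = 154
after view 2 [z-axis, 24 of 49 cells solid] → remaining = 77

|visual hull| = 77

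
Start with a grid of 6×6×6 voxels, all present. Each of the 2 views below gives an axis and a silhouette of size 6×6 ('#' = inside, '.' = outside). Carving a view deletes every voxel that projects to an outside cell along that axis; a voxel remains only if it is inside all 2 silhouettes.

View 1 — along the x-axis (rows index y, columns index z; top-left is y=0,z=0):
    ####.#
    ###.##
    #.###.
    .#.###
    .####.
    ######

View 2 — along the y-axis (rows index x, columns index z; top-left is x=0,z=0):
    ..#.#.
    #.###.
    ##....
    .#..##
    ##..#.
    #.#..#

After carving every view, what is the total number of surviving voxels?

start: 6×6×6 = 216 voxels
V1 x: intersect with YZ mask (28 set) -- 168 left
V2 y: intersect with XZ mask (17 set) -- 79 left

79 voxels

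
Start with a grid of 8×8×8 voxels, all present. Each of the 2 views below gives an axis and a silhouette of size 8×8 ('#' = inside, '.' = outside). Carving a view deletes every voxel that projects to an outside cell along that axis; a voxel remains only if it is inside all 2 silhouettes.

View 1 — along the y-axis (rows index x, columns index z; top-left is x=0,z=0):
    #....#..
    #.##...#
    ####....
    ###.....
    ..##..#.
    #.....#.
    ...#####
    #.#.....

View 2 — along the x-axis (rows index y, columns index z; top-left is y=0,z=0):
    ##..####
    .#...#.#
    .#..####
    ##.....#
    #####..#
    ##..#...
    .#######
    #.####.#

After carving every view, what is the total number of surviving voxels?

start: 8×8×8 = 512 voxels
carve view 1 (along y, XZ-mask fill 25/64): 200 voxels remain
carve view 2 (along x, YZ-mask fill 39/64): 110 voxels remain

remaining voxels: 110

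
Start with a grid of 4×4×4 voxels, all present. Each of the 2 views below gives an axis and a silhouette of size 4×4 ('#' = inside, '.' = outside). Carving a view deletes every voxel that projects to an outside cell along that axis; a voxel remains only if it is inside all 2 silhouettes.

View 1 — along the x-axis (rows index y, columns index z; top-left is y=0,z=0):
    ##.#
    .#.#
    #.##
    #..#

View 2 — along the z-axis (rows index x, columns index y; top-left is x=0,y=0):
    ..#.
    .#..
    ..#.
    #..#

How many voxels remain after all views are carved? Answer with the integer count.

remaining voxels: 13

full grid |V| = 64
carve view 1 (along x, YZ-mask fill 10/16): 40 voxels remain
carve view 2 (along z, XY-mask fill 5/16): 13 voxels remain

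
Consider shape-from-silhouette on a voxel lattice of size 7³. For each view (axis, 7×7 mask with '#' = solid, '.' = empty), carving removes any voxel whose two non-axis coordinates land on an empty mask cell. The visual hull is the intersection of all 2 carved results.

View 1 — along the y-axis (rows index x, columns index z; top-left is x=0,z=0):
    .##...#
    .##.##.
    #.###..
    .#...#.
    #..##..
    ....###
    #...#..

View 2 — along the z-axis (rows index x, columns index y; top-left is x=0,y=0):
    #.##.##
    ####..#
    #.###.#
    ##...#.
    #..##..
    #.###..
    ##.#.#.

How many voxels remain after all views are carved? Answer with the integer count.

start: 7×7×7 = 343 voxels
after view 1 [y-axis, 21 of 49 cells solid] → remaining = 147
after view 2 [z-axis, 29 of 49 cells solid] → remaining = 90

90 voxels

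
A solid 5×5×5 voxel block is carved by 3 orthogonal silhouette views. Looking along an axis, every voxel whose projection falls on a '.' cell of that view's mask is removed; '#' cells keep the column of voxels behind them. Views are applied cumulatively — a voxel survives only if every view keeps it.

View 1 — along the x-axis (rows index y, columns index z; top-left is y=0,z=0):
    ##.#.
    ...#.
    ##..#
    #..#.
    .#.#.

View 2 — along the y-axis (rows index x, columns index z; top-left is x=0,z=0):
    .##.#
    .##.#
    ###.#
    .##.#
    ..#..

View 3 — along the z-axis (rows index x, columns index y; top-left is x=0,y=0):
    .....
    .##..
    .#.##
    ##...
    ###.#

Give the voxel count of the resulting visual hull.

before carving: 125 voxels (5×5×5)
carve view 1 (along x, YZ-mask fill 11/25): 55 voxels remain
carve view 2 (along y, XZ-mask fill 14/25): 19 voxels remain
carve view 3 (along z, XY-mask fill 11/25): 5 voxels remain

5 voxels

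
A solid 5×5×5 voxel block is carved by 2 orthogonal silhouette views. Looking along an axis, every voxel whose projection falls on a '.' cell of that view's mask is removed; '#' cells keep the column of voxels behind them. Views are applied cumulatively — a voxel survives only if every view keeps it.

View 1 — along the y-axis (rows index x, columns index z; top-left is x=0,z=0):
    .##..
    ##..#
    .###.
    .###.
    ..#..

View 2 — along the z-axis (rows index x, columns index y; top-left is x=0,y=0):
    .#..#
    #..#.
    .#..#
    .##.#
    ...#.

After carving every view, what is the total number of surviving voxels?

remaining voxels: 26

before carving: 125 voxels (5×5×5)
step 1: project along y, AND mask (12/25) → |grid| = 60
step 2: project along z, AND mask (10/25) → |grid| = 26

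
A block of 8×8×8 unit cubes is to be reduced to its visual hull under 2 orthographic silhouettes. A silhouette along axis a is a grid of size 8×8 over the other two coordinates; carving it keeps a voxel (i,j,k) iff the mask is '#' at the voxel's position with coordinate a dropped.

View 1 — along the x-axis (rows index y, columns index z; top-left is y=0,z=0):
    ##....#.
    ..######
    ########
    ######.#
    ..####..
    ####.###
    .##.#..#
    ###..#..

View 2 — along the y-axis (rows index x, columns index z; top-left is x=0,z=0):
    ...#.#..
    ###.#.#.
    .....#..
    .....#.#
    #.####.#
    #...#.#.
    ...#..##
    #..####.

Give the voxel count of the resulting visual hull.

start: 8×8×8 = 512 voxels
carve view 1 (along x, YZ-mask fill 43/64): 344 voxels remain
carve view 2 (along y, XZ-mask fill 27/64): 141 voxels remain

141 voxels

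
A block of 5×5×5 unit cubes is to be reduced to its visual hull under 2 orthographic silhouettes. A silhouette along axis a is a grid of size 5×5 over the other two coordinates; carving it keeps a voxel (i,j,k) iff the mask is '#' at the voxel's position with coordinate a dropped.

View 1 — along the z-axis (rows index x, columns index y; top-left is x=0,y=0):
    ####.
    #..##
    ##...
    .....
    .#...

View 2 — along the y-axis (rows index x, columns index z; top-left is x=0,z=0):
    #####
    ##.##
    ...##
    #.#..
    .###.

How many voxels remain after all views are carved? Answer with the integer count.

|visual hull| = 39

full grid |V| = 125
[1] z-view keeps 10 columns → grid now 50
[2] y-view keeps 16 columns → grid now 39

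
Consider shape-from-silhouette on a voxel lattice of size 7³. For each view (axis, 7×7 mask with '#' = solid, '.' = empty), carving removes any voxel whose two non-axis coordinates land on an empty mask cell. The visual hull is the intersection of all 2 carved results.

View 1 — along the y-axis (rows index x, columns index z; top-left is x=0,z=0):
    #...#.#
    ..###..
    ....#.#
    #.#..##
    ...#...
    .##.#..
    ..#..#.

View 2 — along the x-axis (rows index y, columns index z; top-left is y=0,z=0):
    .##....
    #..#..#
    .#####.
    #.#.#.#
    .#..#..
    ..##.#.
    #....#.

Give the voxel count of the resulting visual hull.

before carving: 343 voxels (7×7×7)
after view 1 [y-axis, 18 of 49 cells solid] → remaining = 126
after view 2 [x-axis, 21 of 49 cells solid] → remaining = 55

55 voxels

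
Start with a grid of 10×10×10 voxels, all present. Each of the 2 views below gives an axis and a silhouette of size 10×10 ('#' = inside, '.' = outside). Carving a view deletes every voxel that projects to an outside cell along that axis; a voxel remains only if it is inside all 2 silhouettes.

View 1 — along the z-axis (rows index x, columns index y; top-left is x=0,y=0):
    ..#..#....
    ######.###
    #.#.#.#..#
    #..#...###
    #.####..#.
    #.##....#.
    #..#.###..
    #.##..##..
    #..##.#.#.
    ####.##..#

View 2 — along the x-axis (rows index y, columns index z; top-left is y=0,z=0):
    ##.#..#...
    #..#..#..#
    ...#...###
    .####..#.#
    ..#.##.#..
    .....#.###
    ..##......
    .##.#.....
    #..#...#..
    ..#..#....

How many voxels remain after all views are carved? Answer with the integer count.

201 voxels

before carving: 1000 voxels (10×10×10)
after view 1 [z-axis, 53 of 100 cells solid] → remaining = 530
after view 2 [x-axis, 36 of 100 cells solid] → remaining = 201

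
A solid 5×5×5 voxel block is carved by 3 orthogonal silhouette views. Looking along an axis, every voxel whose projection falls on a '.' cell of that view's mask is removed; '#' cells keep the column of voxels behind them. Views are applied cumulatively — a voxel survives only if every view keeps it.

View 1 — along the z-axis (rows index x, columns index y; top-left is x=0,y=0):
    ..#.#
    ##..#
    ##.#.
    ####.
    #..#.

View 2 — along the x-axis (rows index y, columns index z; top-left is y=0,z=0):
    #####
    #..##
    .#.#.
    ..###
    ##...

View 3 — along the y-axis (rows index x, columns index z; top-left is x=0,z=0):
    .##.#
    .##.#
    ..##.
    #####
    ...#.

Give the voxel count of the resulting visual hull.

|visual hull| = 27

initial block: 5^3 = 125
[1] z-view keeps 14 columns → grid now 70
[2] x-view keeps 15 columns → grid now 46
[3] y-view keeps 14 columns → grid now 27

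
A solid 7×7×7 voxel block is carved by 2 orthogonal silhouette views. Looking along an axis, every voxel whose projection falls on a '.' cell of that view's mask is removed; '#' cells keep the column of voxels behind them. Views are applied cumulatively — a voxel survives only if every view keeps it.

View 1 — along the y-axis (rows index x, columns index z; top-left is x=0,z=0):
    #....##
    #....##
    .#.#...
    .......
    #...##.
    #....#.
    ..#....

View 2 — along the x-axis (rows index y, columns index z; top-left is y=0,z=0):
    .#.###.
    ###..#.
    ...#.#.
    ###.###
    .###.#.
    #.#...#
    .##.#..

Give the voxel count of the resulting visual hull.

remaining voxels: 52

start: 7×7×7 = 343 voxels
carve view 1 (along y, XZ-mask fill 14/49): 98 voxels remain
carve view 2 (along x, YZ-mask fill 26/49): 52 voxels remain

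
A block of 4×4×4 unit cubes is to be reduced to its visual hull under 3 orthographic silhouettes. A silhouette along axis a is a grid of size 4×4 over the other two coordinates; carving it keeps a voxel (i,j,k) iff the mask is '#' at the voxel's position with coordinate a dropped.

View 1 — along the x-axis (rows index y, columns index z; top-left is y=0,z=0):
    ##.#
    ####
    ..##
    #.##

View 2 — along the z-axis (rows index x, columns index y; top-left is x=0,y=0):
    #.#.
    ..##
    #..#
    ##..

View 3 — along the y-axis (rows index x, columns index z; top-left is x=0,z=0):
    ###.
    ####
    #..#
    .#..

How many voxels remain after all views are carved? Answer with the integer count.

voxel count = 14

before carving: 64 voxels (4×4×4)
step 1: project along x, AND mask (12/16) → |grid| = 48
step 2: project along z, AND mask (8/16) → |grid| = 23
step 3: project along y, AND mask (10/16) → |grid| = 14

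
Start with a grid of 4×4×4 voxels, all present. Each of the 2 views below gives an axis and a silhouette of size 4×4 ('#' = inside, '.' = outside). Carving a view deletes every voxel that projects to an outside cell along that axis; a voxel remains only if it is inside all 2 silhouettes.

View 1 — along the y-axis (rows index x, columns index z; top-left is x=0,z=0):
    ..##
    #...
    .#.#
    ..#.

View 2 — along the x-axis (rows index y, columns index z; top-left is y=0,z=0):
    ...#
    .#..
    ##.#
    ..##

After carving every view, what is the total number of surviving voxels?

before carving: 64 voxels (4×4×4)
[1] y-view keeps 6 columns → grid now 24
[2] x-view keeps 7 columns → grid now 11

voxel count = 11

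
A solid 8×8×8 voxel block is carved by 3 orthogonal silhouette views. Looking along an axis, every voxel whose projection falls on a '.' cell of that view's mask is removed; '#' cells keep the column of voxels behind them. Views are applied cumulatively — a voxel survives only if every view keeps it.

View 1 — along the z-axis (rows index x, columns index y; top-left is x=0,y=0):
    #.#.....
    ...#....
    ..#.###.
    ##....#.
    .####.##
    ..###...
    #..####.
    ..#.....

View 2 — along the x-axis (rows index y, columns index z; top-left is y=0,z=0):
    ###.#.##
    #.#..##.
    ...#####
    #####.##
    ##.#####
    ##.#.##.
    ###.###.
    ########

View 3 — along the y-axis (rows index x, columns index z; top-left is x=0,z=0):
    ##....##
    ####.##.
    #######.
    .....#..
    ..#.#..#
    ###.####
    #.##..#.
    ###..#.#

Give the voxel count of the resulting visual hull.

initial block: 8^3 = 512
[1] z-view keeps 25 columns → grid now 200
[2] x-view keeps 48 columns → grid now 149
[3] y-view keeps 37 columns → grid now 81

81 voxels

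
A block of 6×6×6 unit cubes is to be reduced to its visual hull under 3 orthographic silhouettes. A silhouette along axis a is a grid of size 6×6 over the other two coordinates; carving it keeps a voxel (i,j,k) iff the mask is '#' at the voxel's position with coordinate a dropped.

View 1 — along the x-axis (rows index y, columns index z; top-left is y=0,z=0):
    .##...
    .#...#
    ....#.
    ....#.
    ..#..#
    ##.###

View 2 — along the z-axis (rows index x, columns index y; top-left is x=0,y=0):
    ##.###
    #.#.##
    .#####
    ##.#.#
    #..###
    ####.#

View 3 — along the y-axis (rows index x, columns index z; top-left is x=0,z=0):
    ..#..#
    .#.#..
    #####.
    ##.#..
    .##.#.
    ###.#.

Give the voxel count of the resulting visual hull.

remaining voxels: 35

initial block: 6^3 = 216
V1 x: intersect with YZ mask (13 set) -- 78 left
V2 z: intersect with XY mask (27 set) -- 64 left
V3 y: intersect with XZ mask (19 set) -- 35 left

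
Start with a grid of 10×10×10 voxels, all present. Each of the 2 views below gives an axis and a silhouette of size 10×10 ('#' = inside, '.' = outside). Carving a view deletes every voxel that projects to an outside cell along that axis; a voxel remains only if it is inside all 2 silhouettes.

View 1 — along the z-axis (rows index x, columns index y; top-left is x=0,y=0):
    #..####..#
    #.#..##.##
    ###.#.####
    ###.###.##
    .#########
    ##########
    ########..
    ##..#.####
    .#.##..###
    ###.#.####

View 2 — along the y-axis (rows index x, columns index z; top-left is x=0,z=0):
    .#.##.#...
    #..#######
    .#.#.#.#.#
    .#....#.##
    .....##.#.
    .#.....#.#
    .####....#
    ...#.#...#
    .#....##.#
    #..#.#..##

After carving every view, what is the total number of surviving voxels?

before carving: 1000 voxels (10×10×10)
V1 z: intersect with XY mask (76 set) -- 760 left
V2 y: intersect with XZ mask (44 set) -- 326 left

remaining voxels: 326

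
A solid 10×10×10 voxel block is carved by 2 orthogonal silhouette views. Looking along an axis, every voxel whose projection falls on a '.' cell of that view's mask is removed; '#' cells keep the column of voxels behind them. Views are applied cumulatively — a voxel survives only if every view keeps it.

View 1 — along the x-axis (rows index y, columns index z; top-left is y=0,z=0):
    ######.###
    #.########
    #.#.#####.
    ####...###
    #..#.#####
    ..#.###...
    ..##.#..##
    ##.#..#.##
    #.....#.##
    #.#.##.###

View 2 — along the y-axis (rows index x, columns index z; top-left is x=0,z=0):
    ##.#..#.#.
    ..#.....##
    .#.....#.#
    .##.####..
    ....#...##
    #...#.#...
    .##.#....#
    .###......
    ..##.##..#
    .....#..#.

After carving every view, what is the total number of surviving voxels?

237 voxels

before carving: 1000 voxels (10×10×10)
V1 x: intersect with YZ mask (65 set) -- 650 left
V2 y: intersect with XZ mask (37 set) -- 237 left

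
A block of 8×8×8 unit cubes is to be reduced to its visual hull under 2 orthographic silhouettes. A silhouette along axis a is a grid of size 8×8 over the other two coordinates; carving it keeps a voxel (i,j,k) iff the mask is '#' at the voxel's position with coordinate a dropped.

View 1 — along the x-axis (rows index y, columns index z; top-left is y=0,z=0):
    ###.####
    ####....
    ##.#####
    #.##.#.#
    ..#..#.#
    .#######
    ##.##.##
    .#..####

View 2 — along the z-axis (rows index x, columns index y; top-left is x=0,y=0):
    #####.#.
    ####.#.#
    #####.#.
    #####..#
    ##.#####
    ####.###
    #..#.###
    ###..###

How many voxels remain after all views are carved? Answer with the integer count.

full grid |V| = 512
  1. axis=0 (YZ plane), |mask|=44  ⇒  voxels=352
  2. axis=2 (XY plane), |mask|=49  ⇒  voxels=274

274 voxels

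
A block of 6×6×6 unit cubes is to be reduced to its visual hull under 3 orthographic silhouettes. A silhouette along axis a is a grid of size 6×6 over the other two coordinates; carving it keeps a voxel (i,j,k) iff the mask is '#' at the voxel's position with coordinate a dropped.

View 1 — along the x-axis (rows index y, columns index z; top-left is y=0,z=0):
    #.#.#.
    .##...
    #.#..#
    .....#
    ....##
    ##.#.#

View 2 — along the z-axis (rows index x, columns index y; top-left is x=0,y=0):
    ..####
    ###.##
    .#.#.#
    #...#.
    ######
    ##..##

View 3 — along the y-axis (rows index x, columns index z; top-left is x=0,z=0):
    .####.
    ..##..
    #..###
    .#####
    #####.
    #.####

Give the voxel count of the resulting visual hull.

full grid |V| = 216
after view 1 [x-axis, 15 of 36 cells solid] → remaining = 90
after view 2 [z-axis, 24 of 36 cells solid] → remaining = 62
after view 3 [y-axis, 25 of 36 cells solid] → remaining = 36

voxel count = 36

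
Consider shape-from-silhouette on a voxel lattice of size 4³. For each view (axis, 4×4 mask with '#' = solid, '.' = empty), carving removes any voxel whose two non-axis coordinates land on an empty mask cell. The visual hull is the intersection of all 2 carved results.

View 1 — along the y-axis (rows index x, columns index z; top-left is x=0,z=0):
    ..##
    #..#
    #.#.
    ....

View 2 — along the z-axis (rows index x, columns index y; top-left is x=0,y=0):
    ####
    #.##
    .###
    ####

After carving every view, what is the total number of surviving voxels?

20 voxels

full grid |V| = 64
after view 1 [y-axis, 6 of 16 cells solid] → remaining = 24
after view 2 [z-axis, 14 of 16 cells solid] → remaining = 20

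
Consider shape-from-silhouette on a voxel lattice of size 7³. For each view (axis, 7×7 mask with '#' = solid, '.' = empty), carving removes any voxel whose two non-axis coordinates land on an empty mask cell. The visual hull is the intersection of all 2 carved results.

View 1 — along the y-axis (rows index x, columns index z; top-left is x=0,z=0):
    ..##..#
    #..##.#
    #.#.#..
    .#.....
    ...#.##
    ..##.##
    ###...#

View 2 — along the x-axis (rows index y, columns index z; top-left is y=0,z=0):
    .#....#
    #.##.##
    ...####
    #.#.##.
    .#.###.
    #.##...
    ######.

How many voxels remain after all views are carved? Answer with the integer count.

full grid |V| = 343
[1] y-view keeps 22 columns → grid now 154
[2] x-view keeps 28 columns → grid now 87

87 voxels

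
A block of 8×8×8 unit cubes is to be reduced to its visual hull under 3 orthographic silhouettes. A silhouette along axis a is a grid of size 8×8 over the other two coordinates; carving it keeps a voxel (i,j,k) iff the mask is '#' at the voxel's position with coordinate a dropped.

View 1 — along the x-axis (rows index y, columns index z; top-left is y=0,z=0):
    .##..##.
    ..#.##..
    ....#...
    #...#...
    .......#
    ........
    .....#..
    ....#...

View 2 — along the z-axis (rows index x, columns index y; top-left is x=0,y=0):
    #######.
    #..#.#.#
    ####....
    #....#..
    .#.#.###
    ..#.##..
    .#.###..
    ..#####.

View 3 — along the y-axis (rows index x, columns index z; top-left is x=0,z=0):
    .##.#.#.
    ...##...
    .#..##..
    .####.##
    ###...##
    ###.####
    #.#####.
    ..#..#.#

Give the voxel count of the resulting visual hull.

remaining voxels: 29

initial block: 8^3 = 512
  1. axis=0 (YZ plane), |mask|=13  ⇒  voxels=104
  2. axis=2 (XY plane), |mask|=34  ⇒  voxels=53
  3. axis=1 (XZ plane), |mask|=36  ⇒  voxels=29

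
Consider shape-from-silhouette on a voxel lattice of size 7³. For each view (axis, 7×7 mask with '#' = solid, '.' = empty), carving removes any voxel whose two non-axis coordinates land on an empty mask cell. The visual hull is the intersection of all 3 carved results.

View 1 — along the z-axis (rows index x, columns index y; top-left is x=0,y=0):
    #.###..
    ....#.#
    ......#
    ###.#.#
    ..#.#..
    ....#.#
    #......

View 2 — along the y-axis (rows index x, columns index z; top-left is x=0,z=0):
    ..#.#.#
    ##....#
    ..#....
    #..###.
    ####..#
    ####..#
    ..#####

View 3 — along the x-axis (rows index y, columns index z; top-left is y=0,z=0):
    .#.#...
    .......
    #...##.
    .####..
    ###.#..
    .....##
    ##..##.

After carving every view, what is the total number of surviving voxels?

start: 7×7×7 = 343 voxels
  1. axis=2 (XY plane), |mask|=17  ⇒  voxels=119
  2. axis=1 (XZ plane), |mask|=26  ⇒  voxels=64
  3. axis=0 (YZ plane), |mask|=19  ⇒  voxels=28

|visual hull| = 28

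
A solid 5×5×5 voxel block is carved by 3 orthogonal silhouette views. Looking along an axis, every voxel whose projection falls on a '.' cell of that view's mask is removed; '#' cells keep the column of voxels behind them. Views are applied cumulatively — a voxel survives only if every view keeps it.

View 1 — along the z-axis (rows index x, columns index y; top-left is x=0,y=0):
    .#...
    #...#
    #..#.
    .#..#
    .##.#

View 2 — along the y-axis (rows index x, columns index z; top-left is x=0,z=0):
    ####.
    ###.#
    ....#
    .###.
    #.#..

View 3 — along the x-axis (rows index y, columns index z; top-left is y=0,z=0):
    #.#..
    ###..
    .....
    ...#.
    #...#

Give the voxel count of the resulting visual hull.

initial block: 5^3 = 125
after view 1 [z-axis, 10 of 25 cells solid] → remaining = 50
after view 2 [y-axis, 14 of 25 cells solid] → remaining = 26
after view 3 [x-axis, 8 of 25 cells solid] → remaining = 12

12 voxels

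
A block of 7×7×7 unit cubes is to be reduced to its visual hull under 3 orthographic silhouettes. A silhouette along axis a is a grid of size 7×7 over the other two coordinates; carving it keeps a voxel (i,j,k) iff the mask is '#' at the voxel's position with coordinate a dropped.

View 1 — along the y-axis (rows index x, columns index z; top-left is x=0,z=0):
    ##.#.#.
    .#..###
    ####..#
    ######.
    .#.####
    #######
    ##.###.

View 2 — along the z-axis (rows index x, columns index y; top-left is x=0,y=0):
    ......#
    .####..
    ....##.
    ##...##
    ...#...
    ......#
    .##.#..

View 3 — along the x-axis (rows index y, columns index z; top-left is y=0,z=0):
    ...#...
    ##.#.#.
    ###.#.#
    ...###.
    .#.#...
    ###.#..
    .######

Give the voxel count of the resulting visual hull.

|visual hull| = 48

full grid |V| = 343
after view 1 [y-axis, 36 of 49 cells solid] → remaining = 252
after view 2 [z-axis, 16 of 49 cells solid] → remaining = 81
after view 3 [x-axis, 25 of 49 cells solid] → remaining = 48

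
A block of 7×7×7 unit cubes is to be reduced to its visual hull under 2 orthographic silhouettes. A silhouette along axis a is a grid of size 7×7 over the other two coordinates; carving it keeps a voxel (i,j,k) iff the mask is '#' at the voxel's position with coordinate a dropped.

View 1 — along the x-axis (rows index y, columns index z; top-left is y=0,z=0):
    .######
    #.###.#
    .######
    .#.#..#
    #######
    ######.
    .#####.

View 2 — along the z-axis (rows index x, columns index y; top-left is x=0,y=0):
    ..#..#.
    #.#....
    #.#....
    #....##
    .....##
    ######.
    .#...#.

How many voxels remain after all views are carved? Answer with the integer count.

full grid |V| = 343
[1] x-view keeps 38 columns → grid now 266
[2] z-view keeps 19 columns → grid now 108

voxel count = 108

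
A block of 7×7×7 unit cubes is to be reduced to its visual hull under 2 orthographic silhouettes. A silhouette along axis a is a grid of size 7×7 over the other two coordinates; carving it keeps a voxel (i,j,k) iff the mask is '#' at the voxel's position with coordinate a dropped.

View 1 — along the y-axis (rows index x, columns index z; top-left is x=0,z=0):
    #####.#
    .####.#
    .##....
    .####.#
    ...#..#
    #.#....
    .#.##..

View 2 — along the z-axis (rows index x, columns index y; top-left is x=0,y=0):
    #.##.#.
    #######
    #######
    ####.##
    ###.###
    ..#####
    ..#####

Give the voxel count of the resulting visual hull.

start: 7×7×7 = 343 voxels
carve view 1 (along y, XZ-mask fill 25/49): 175 voxels remain
carve view 2 (along z, XY-mask fill 40/49): 140 voxels remain

voxel count = 140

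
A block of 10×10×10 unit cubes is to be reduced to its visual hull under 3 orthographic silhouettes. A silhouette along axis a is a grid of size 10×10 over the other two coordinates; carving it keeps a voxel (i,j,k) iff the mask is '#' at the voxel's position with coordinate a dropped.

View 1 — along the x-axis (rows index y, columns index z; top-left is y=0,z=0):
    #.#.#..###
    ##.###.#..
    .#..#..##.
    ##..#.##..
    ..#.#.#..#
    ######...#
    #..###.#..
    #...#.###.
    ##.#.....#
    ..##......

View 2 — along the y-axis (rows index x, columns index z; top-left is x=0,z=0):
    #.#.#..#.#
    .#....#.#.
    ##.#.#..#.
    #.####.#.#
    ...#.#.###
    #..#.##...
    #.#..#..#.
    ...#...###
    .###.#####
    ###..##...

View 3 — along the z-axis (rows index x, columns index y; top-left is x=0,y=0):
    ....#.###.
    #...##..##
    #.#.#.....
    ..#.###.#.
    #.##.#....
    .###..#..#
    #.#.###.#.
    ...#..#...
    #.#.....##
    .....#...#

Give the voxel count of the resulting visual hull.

before carving: 1000 voxels (10×10×10)
step 1: project along x, AND mask (48/100) → |grid| = 480
step 2: project along y, AND mask (50/100) → |grid| = 229
step 3: project along z, AND mask (40/100) → |grid| = 87

87 voxels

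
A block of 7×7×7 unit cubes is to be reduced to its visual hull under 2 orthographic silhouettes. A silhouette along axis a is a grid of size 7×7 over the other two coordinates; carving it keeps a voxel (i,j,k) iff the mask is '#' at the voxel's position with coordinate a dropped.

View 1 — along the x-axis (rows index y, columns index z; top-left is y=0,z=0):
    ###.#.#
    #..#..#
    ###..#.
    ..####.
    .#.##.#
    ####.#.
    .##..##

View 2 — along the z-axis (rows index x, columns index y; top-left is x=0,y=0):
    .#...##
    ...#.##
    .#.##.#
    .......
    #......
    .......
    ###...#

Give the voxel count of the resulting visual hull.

61 voxels

before carving: 343 voxels (7×7×7)
carve view 1 (along x, YZ-mask fill 29/49): 203 voxels remain
carve view 2 (along z, XY-mask fill 15/49): 61 voxels remain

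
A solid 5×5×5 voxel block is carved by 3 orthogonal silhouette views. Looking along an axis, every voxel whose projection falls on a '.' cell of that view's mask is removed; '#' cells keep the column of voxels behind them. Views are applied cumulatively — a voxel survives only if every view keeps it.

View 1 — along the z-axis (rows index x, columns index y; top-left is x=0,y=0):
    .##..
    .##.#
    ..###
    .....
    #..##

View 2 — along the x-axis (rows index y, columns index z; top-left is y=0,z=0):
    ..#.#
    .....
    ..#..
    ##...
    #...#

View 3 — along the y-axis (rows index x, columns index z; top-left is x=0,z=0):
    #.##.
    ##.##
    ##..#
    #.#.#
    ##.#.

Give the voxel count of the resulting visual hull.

10 voxels

start: 5×5×5 = 125 voxels
[1] z-view keeps 11 columns → grid now 55
[2] x-view keeps 7 columns → grid now 15
[3] y-view keeps 16 columns → grid now 10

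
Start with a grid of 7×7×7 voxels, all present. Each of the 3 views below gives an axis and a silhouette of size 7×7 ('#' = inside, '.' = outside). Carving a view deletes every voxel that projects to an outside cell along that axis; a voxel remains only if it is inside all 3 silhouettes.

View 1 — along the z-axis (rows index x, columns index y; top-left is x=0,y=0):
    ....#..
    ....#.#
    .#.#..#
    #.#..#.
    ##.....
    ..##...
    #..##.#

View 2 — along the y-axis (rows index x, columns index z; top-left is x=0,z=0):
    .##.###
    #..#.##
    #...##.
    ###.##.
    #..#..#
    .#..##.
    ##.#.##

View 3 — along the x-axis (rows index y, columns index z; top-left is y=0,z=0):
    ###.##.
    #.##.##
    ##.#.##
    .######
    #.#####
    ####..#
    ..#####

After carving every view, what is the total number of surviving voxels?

|visual hull| = 51

initial block: 7^3 = 343
carve view 1 (along z, XY-mask fill 17/49): 119 voxels remain
carve view 2 (along y, XZ-mask fill 28/49): 69 voxels remain
carve view 3 (along x, YZ-mask fill 37/49): 51 voxels remain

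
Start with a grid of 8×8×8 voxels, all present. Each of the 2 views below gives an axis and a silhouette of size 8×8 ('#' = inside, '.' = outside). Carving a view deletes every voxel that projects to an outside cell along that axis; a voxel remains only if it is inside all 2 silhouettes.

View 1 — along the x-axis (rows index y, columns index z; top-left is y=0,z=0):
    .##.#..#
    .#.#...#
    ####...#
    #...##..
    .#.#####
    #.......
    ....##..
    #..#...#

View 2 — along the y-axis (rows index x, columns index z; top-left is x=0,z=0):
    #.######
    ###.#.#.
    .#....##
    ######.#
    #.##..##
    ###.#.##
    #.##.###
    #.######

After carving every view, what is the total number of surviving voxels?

152 voxels

before carving: 512 voxels (8×8×8)
carve view 1 (along x, YZ-mask fill 27/64): 216 voxels remain
carve view 2 (along y, XZ-mask fill 46/64): 152 voxels remain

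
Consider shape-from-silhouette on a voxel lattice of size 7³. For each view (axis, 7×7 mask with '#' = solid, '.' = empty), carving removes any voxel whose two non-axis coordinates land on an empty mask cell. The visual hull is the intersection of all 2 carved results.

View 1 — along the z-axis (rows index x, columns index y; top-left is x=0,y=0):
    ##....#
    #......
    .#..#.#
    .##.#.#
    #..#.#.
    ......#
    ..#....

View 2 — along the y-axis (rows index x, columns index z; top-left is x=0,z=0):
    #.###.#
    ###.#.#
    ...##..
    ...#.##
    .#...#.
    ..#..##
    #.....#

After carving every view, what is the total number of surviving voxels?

before carving: 343 voxels (7×7×7)
step 1: project along z, AND mask (16/49) → |grid| = 112
step 2: project along y, AND mask (22/49) → |grid| = 49

remaining voxels: 49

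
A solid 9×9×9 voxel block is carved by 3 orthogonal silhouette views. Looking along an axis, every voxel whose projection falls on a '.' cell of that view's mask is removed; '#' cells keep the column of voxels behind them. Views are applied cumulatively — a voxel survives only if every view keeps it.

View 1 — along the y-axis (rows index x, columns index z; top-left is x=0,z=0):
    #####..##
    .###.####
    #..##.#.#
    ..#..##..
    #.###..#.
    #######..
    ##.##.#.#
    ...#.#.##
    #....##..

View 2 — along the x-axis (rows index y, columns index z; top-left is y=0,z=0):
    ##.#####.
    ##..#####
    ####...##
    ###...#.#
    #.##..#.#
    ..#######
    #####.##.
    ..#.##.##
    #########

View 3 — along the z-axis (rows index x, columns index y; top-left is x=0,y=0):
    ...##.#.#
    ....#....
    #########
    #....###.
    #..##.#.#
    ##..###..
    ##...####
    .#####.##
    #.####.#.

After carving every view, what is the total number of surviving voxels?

start: 9×9×9 = 729 voxels
carve view 1 (along y, XZ-mask fill 47/81): 423 voxels remain
carve view 2 (along x, YZ-mask fill 58/81): 303 voxels remain
carve view 3 (along z, XY-mask fill 47/81): 170 voxels remain

170 voxels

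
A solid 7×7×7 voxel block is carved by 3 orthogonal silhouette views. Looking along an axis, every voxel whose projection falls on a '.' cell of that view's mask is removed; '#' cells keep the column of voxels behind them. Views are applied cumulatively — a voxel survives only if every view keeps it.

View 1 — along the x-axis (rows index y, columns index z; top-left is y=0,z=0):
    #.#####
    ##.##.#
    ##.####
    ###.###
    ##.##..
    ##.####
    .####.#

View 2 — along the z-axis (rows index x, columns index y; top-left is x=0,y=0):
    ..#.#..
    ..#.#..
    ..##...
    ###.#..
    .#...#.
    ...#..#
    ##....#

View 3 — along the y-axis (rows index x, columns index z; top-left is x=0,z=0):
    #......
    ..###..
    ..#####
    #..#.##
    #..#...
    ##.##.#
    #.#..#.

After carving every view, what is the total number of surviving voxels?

|visual hull| = 44

full grid |V| = 343
after view 1 [x-axis, 38 of 49 cells solid] → remaining = 266
after view 2 [z-axis, 17 of 49 cells solid] → remaining = 91
after view 3 [y-axis, 23 of 49 cells solid] → remaining = 44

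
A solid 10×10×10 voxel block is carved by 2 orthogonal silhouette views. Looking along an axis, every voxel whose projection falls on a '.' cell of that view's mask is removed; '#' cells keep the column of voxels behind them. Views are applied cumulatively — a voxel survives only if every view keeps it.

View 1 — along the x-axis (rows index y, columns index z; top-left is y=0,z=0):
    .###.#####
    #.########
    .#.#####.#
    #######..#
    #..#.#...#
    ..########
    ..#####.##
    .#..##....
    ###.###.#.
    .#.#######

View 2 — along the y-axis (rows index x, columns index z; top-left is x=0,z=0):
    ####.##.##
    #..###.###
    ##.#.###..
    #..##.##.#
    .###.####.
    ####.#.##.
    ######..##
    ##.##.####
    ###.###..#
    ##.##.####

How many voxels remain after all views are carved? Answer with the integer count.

full grid |V| = 1000
[1] x-view keeps 69 columns → grid now 690
[2] y-view keeps 72 columns → grid now 493

voxel count = 493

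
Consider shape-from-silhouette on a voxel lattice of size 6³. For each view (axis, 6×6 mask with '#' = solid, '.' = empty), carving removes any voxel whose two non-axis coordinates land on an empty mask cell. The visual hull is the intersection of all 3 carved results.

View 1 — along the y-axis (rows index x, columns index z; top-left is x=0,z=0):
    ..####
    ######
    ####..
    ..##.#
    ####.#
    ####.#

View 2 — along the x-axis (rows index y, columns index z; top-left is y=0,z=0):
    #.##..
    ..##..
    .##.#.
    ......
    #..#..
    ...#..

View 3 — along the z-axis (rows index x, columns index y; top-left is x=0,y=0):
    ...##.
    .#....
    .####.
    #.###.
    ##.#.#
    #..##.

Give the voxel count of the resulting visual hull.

full grid |V| = 216
  1. axis=1 (XZ plane), |mask|=27  ⇒  voxels=162
  2. axis=0 (YZ plane), |mask|=11  ⇒  voxels=56
  3. axis=2 (XY plane), |mask|=18  ⇒  voxels=24

24 voxels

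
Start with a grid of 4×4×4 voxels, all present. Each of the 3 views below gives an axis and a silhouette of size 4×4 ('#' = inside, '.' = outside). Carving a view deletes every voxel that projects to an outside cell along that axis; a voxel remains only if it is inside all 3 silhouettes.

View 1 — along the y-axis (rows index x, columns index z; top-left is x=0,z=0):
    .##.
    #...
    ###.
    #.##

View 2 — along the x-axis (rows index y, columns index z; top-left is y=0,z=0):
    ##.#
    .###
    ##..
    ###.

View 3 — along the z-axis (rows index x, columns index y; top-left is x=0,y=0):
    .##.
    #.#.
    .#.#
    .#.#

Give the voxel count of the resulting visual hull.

|visual hull| = 14

full grid |V| = 64
step 1: project along y, AND mask (9/16) → |grid| = 36
step 2: project along x, AND mask (11/16) → |grid| = 25
step 3: project along z, AND mask (8/16) → |grid| = 14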